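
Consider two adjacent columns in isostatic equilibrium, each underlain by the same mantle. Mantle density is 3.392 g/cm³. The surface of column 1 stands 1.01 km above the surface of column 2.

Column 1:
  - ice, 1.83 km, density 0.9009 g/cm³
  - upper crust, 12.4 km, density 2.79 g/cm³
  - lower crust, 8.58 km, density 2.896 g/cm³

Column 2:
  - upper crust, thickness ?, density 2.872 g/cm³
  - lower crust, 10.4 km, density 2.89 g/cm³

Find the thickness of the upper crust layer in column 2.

14.7 km

Take the compensation level at the base of the deeper column (depth z_c below the surface of column 1) and equate Σ ρ_i t_i down to z_c; mantle fills any gap and the z_c terms cancel.
Column 1: 1.83×0.9009 + 12.4×2.79 + 8.58×2.896 + (z_c − 22.81)×3.392
Column 2: 1.01×0 + x×2.872 + 10.4×2.89 + (z_c − 1.01 − 10.4 − x)×3.392
The z_c×3.392 term appears on both sides and cancels. Collect the known terms of each column as K = Σ(ρt)_known − 3.392 × (depth of known layers): K_1 = 61.092327 − 3.392×22.81 = −16.279193; K_2 = 30.056 − 3.392×(1.01 + 10.4) = −8.64672.
Balance: K_1 = K_2 − x×(3.392 − 2.872), so x = (K_2 − K_1)/(3.392 − 2.872) = 7.63247/0.52 = 14.7 km.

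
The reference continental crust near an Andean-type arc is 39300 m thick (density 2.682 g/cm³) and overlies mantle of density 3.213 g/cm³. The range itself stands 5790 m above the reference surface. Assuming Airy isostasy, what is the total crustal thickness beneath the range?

74300 m

Root depth r = h ρ_c / (ρ_m − ρ_c) = 5790 m × 2.682 / 0.531 = 29240 m.
Total thickness = T + h + r = 39300 m + 5790 m + 29240 m = 74300 m.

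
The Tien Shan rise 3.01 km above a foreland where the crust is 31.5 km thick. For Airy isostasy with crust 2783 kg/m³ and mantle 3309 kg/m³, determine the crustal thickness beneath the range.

50.4 km

Root depth r = h ρ_c / (ρ_m − ρ_c) = 3.01 km × 2783 / 526 = 15.93 km.
Total thickness = T + h + r = 31.5 km + 3.01 km + 15.93 km = 50.4 km.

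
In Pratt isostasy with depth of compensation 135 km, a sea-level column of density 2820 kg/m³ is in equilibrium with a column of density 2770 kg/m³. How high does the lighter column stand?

ρ_ref D = ρ (D + h) → h = D (ρ_ref − ρ)/ρ.
h = 135 km × (2820 − 2770)/2770 = 2.44 km.

2.44 km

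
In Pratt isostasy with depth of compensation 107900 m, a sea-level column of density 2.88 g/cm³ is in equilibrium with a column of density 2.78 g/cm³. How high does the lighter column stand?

3880 m

ρ_ref D = ρ (D + h) → h = D (ρ_ref − ρ)/ρ.
h = 107900 m × (2.88 − 2.78)/2.78 = 3880 m.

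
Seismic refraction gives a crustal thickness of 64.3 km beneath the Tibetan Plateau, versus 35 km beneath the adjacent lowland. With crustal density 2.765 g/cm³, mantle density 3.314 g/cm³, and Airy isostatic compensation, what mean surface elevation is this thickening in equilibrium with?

Excess crust Δ = 64.3 km − 35 km = 29.3 km, split between elevation h and root r with h + r = Δ.
Airy balance ρ_c h = (ρ_m − ρ_c) r gives r = h ρ_c/(ρ_m − ρ_c), so h (1 + ρ_c/(ρ_m − ρ_c)) = Δ, i.e. h = Δ (ρ_m − ρ_c)/ρ_m.
h = 29.3 km × 0.549/3.314 = 4.85 km.

4.85 km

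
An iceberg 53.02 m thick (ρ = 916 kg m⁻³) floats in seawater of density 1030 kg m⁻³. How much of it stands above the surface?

5.87 m

Floating equilibrium: submerged depth d = t ρ_obj/ρ_fluid = 53.02 m × 916/1030 = 47.15 m.
Freeboard = t − d = 53.02 m − 47.15 m = 5.87 m.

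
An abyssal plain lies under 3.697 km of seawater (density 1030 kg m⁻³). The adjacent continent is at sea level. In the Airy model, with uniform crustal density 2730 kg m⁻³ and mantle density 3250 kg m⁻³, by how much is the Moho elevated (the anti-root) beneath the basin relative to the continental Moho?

12.1 km

In Airy isostatic equilibrium: replacing crust with seawater at the top is compensated by replacing crust with mantle at the base: d (ρ_c − ρ_w) = a (ρ_m − ρ_c).
a = d (ρ_c − ρ_w)/(ρ_m − ρ_c) = 3.697 km × 1700/520 = 12.1 km.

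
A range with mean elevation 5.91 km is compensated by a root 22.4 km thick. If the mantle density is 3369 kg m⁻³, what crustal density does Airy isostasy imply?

2670 kg m⁻³

ρ_c h = (ρ_m − ρ_c) r → ρ_c (h + r) = ρ_m r → ρ_c = ρ_m r / (h + r).
ρ_c = 3369 × 22.4 km / (5.91 km + 22.4 km) = 2670 kg m⁻³.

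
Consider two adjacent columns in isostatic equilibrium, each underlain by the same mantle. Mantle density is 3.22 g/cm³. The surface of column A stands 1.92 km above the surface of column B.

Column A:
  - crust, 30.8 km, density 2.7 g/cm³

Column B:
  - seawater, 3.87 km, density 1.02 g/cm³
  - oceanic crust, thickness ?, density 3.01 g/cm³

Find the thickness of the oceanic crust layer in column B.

6.28 km

Take the compensation level at the base of the deeper column (depth z_c below the surface of column A) and equate Σ ρ_i t_i down to z_c; mantle fills any gap and the z_c terms cancel.
Column A: 30.8×2.7 + (z_c − 30.8)×3.22
Column B: 1.92×0 + 3.87×1.02 + x×3.01 + (z_c − 1.92 − 3.87 − x)×3.22
The z_c×3.22 term appears on both sides and cancels. Collect the known terms of each column as K = Σ(ρt)_known − 3.22 × (depth of known layers): K_A = 83.16 − 3.22×30.8 = −16.016; K_B = 3.9474 − 3.22×(1.92 + 3.87) = −14.6964.
Balance: K_A = K_B − x×(3.22 − 3.01), so x = (K_B − K_A)/(3.22 − 3.01) = 1.3196/0.21 = 6.28 km.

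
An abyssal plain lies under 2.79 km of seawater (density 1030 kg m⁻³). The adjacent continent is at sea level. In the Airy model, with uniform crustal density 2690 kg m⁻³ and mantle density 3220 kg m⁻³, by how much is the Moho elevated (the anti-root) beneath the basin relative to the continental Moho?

8.74 km

Isostatic balance requires: replacing crust with seawater at the top is compensated by replacing crust with mantle at the base: d (ρ_c − ρ_w) = a (ρ_m − ρ_c).
a = d (ρ_c − ρ_w)/(ρ_m − ρ_c) = 2.79 km × 1660/530 = 8.74 km.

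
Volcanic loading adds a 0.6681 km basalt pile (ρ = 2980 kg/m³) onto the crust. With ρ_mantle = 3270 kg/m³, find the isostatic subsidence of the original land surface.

0.609 km

Subaerial loading: s = t ρ_load / ρ_m.
s = 0.6681 km × 2980/3270 = 0.609 km.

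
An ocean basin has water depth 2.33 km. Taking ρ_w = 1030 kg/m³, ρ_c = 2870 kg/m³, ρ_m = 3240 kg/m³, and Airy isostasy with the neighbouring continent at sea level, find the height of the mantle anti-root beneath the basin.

By Archimedes' principle applied to the lithosphere: replacing crust with seawater at the top is compensated by replacing crust with mantle at the base: d (ρ_c − ρ_w) = a (ρ_m − ρ_c).
a = d (ρ_c − ρ_w)/(ρ_m − ρ_c) = 2.33 km × 1840/370 = 11.6 km.

11.6 km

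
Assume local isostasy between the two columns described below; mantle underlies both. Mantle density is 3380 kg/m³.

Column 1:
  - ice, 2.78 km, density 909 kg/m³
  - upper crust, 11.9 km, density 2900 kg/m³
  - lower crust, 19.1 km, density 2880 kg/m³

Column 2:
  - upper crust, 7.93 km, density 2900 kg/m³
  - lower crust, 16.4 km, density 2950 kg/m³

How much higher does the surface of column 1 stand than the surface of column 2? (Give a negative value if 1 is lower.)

3.34 km

For any compensation level in the mantle, the mantle terms cancel and isostasy reduces to e = (Σt_1 − Σt_2) − (Σ(ρt)_1 − Σ(ρt)_2) / ρ_m.
Σt_1 = 33.78 km; Σt_2 = 24.33 km; Σ(ρt)_1 = 92045.02; Σ(ρt)_2 = 71377 (in km·kg/m³).
e = (33.78 − 24.33) − (92045.02 − 71377) / 3380 = 3.34 km.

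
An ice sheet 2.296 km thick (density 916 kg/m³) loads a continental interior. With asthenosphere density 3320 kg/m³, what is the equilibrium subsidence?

0.633 km

By Archimedes' principle applied to the lithosphere: the ice load ρ_ice t is balanced by mantle displaced below, ρ_m s.
s = t ρ_ice / ρ_m = 2.296 km × 916/3320 = 0.633 km.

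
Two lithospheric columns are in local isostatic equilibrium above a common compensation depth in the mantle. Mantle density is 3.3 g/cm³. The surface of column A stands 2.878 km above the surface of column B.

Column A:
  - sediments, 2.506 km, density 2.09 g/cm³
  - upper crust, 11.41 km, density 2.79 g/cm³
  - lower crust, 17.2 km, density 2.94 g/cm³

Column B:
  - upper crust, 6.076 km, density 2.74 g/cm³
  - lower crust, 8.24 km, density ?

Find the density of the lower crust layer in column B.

3.04 g/cm³

Take the compensation level at the base of the deeper column (depth z_c below the surface of column A) and equate Σ ρ_i t_i down to z_c; mantle fills any gap and the z_c terms cancel.
Column A: 2.506×2.09 + 11.41×2.79 + 17.2×2.94 + (z_c − 31.116)×3.3
Column B: 2.878×0 + 6.076×2.74 + 8.24×ρ + (z_c − 2.878 − 14.316)×3.3
The z_c×3.3 term appears on both sides and cancels. Collect the known terms of each column as K = Σ(ρt)_known − 3.3 × (depth of known layers): K_A = 87.63944 − 3.3×31.116 = −15.04336; K_B = 16.64824 − 3.3×(2.878 + 14.316) = −40.09196.
Balance: K_A = K_B + 8.24×ρ, so ρ = (K_A − K_B)/8.24 = 25.0486/8.24 = 3.04 g/cm³.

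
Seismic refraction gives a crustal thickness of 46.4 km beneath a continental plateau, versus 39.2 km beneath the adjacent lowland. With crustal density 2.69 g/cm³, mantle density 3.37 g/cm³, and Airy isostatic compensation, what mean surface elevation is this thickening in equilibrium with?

Excess crust Δ = 46.4 km − 39.2 km = 7.2 km, split between elevation h and root r with h + r = Δ.
Airy balance ρ_c h = (ρ_m − ρ_c) r gives r = h ρ_c/(ρ_m − ρ_c), so h (1 + ρ_c/(ρ_m − ρ_c)) = Δ, i.e. h = Δ (ρ_m − ρ_c)/ρ_m.
h = 7.2 km × 0.68/3.37 = 1.45 km.

1.45 km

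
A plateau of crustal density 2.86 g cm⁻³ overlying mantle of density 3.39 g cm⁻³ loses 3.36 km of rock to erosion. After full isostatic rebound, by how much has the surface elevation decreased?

0.525 km

Rebound u = e ρ_c/ρ_m = 3.36 km × 2.86/3.39 = 2.835 km.
Net surface drop = e − u = 3.36 km − 2.835 km = e (ρ_m − ρ_c)/ρ_m = 0.525 km.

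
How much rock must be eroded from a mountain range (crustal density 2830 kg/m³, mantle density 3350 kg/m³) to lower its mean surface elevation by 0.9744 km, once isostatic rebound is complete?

Net drop Δ = e − u = e − e ρ_c/ρ_m = e (ρ_m − ρ_c)/ρ_m.
e = Δ ρ_m/(ρ_m − ρ_c) = 0.9744 km × 3350/520 = 6.28 km.

6.28 km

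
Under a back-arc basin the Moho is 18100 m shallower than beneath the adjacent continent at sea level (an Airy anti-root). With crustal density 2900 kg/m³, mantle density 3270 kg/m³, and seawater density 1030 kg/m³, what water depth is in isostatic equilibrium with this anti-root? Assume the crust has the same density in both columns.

Replacing a thickness d of crust by seawater at the top must be balanced by replacing crust with mantle at the base: d (ρ_c − ρ_w) = a (ρ_m − ρ_c).
d = a (ρ_m − ρ_c)/(ρ_c − ρ_w) = 18100 m × 370/1870 = 3580 m.

3580 m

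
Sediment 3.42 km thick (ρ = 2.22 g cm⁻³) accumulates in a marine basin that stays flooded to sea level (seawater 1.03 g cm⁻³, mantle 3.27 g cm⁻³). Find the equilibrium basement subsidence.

1.82 km

Submarine loading: the sediment displaces seawater, and the subsidence is in turn flooded, so s (ρ_m − ρ_w) = t (ρ_sed − ρ_w).
s = 3.42 km × (2.22 − 1.03) / (3.27 − 1.03) = 1.82 km.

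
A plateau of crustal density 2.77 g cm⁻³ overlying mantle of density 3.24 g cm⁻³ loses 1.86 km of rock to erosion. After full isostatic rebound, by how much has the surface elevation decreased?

0.27 km

Rebound u = e ρ_c/ρ_m = 1.86 km × 2.77/3.24 = 1.59 km.
Net surface drop = e − u = 1.86 km − 1.59 km = e (ρ_m − ρ_c)/ρ_m = 0.27 km.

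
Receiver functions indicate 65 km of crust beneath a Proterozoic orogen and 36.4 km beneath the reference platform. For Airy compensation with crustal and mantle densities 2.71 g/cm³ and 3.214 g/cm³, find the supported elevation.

Excess crust Δ = 65 km − 36.4 km = 28.6 km, split between elevation h and root r with h + r = Δ.
Airy balance ρ_c h = (ρ_m − ρ_c) r gives r = h ρ_c/(ρ_m − ρ_c), so h (1 + ρ_c/(ρ_m − ρ_c)) = Δ, i.e. h = Δ (ρ_m − ρ_c)/ρ_m.
h = 28.6 km × 0.504/3.214 = 4.48 km.

4.48 km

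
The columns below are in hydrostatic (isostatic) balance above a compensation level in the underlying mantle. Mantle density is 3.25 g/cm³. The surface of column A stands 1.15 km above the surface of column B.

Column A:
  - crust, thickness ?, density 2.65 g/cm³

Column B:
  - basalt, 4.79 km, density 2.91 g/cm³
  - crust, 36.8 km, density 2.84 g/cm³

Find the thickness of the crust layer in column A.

Take the compensation level at the base of the deeper column (depth z_c below the surface of column A) and equate Σ ρ_i t_i down to z_c; mantle fills any gap and the z_c terms cancel.
Column A: x×2.65 + (z_c − 0 − x)×3.25
Column B: 1.15×0 + 4.79×2.91 + 36.8×2.84 + (z_c − 1.15 − 41.59)×3.25
The z_c×3.25 term appears on both sides and cancels. Collect the known terms of each column as K = Σ(ρt)_known − 3.25 × (depth of known layers): K_A = 0 − 3.25×0 = 0; K_B = 118.4509 − 3.25×(1.15 + 41.59) = −20.4541.
Balance: K_A − x×(3.25 − 2.65) = K_B, so x = (K_A − K_B)/(3.25 − 2.65) = 20.4541/0.6 = 34.1 km.

34.1 km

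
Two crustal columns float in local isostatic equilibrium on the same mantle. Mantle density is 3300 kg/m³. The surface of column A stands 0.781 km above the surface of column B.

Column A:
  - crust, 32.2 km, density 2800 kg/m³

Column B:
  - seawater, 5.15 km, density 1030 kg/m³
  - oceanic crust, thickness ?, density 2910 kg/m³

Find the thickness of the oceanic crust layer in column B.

4.7 km

Take the compensation level at the base of the deeper column (depth z_c below the surface of column A) and equate Σ ρ_i t_i down to z_c; mantle fills any gap and the z_c terms cancel.
Column A: 32.2×2800 + (z_c − 32.2)×3300
Column B: 0.781×0 + 5.15×1030 + x×2910 + (z_c − 0.781 − 5.15 − x)×3300
The z_c×3300 term appears on both sides and cancels. Collect the known terms of each column as K = Σ(ρt)_known − 3300 × (depth of known layers): K_A = 90160 − 3300×32.2 = −16100; K_B = 5304.5 − 3300×(0.781 + 5.15) = −14267.8.
Balance: K_A = K_B − x×(3300 − 2910), so x = (K_B − K_A)/(3300 − 2910) = 1832.2/390 = 4.7 km.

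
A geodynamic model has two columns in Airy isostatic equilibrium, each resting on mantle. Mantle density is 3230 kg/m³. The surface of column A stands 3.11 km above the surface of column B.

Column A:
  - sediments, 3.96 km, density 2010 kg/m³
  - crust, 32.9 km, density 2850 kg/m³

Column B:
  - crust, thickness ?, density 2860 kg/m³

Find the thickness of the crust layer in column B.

19.7 km

Take the compensation level at the base of the deeper column (depth z_c below the surface of column A) and equate Σ ρ_i t_i down to z_c; mantle fills any gap and the z_c terms cancel.
Column A: 3.96×2010 + 32.9×2850 + (z_c − 36.86)×3230
Column B: 3.11×0 + x×2860 + (z_c − 3.11 − 0 − x)×3230
The z_c×3230 term appears on both sides and cancels. Collect the known terms of each column as K = Σ(ρt)_known − 3230 × (depth of known layers): K_A = 101724.6 − 3230×36.86 = −17333.2; K_B = 0 − 3230×(3.11 + 0) = −10045.3.
Balance: K_A = K_B − x×(3230 − 2860), so x = (K_B − K_A)/(3230 − 2860) = 7287.9/370 = 19.7 km.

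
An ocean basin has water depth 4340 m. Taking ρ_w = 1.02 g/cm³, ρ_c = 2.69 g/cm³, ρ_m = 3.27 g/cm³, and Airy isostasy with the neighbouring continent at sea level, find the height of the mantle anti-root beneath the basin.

Equating mass per unit area of the two columns: replacing crust with seawater at the top is compensated by replacing crust with mantle at the base: d (ρ_c − ρ_w) = a (ρ_m − ρ_c).
a = d (ρ_c − ρ_w)/(ρ_m − ρ_c) = 4340 m × 1.67/0.58 = 12500 m.

12500 m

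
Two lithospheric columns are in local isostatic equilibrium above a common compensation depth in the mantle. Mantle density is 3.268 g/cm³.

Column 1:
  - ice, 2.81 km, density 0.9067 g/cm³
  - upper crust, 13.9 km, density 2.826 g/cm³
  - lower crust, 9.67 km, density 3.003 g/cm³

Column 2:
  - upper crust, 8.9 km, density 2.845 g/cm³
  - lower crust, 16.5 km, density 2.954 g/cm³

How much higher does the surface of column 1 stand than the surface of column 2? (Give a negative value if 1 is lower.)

For any compensation level in the mantle, the mantle terms cancel and isostasy reduces to e = (Σt_1 − Σt_2) − (Σ(ρt)_1 − Σ(ρt)_2) / ρ_m.
Σt_1 = 26.38 km; Σt_2 = 25.4 km; Σ(ρt)_1 = 70.868237; Σ(ρt)_2 = 74.0615 (in km·g/cm³).
e = (26.38 − 25.4) − (70.868237 − 74.0615) / 3.268 = 1.96 km.

1.96 km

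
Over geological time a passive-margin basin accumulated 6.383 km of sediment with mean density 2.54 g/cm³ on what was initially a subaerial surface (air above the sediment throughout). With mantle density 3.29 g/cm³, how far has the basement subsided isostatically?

Subaerial load: s = t ρ_sed / ρ_m = 6.383 km × 2.54/3.29 = 4.93 km.

4.93 km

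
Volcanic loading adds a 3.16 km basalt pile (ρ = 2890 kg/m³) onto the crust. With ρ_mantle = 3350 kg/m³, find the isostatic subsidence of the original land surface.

2.73 km

Subaerial loading: s = t ρ_load / ρ_m.
s = 3.16 km × 2890/3350 = 2.73 km.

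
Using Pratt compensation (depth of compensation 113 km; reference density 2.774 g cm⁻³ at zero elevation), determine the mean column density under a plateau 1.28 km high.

2.74 g cm⁻³

Pratt balance: ρ_ref D = ρ (D + h).
ρ = ρ_ref D/(D + h) = 2.774 × 113 km/(113 km + 1.28 km) = 2.74 g cm⁻³.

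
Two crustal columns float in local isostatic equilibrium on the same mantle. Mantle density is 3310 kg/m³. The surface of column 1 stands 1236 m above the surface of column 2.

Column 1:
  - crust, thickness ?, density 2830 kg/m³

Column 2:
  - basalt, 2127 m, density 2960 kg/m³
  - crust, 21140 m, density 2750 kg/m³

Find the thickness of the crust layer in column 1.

Take the compensation level at the base of the deeper column (depth z_c below the surface of column 1) and equate Σ ρ_i t_i down to z_c; mantle fills any gap and the z_c terms cancel.
Column 1: x×2830 + (z_c − 0 − x)×3310
Column 2: 1236×0 + 2127×2960 + 21140×2750 + (z_c − 1236 − 23267)×3310
The z_c×3310 term appears on both sides and cancels. Collect the known terms of each column as K = Σ(ρt)_known − 3310 × (depth of known layers): K_1 = 0 − 3310×0 = 0; K_2 = 64430920 − 3310×(1236 + 23267) = −16674010.
Balance: K_1 − x×(3310 − 2830) = K_2, so x = (K_1 − K_2)/(3310 − 2830) = 16674000/480 = 34700 m.

34700 m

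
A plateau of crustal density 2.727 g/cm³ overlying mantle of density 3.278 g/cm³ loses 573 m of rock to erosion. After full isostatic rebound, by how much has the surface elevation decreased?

Rebound u = e ρ_c/ρ_m = 573 m × 2.727/3.278 = 476.7 m.
Net surface drop = e − u = 573 m − 476.7 m = e (ρ_m − ρ_c)/ρ_m = 96.3 m.

96.3 m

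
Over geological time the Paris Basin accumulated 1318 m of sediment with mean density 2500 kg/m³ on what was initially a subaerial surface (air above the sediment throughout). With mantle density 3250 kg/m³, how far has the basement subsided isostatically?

1010 m

Subaerial load: s = t ρ_sed / ρ_m = 1318 m × 2500/3250 = 1010 m.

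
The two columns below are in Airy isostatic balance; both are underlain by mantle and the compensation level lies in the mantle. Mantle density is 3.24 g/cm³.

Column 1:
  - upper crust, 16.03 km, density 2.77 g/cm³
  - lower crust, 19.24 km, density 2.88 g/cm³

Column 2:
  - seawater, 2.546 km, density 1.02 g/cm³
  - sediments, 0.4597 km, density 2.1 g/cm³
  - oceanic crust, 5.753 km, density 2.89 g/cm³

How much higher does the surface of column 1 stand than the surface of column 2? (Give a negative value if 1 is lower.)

1.94 km

For any compensation level in the mantle, the mantle terms cancel and isostasy reduces to e = (Σt_1 − Σt_2) − (Σ(ρt)_1 − Σ(ρt)_2) / ρ_m.
Σt_1 = 35.27 km; Σt_2 = 8.7587 km; Σ(ρt)_1 = 99.8143; Σ(ρt)_2 = 20.18846 (in km·g/cm³).
e = (35.27 − 8.7587) − (99.8143 − 20.18846) / 3.24 = 1.94 km.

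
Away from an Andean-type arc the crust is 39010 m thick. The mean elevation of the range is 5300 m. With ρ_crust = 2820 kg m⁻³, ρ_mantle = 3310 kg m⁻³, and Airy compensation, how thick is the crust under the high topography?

74800 m

Root depth r = h ρ_c / (ρ_m − ρ_c) = 5300 m × 2820 / 490 = 30500 m.
Total thickness = T + h + r = 39010 m + 5300 m + 30500 m = 74800 m.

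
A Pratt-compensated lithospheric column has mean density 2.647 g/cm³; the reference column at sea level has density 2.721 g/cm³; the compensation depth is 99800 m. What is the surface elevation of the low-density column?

ρ_ref D = ρ (D + h) → h = D (ρ_ref − ρ)/ρ.
h = 99800 m × (2.721 − 2.647)/2.647 = 2790 m.

2790 m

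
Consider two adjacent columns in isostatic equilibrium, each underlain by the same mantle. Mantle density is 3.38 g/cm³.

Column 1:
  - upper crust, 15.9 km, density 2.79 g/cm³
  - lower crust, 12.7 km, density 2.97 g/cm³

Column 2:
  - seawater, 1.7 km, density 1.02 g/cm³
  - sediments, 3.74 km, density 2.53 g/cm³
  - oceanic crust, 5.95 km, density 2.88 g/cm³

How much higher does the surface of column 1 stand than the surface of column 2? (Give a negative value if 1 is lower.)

For any compensation level in the mantle, the mantle terms cancel and isostasy reduces to e = (Σt_1 − Σt_2) − (Σ(ρt)_1 − Σ(ρt)_2) / ρ_m.
Σt_1 = 28.6 km; Σt_2 = 11.39 km; Σ(ρt)_1 = 82.08; Σ(ρt)_2 = 28.3322 (in km·g/cm³).
e = (28.6 − 11.39) − (82.08 − 28.3322) / 3.38 = 1.31 km.

1.31 km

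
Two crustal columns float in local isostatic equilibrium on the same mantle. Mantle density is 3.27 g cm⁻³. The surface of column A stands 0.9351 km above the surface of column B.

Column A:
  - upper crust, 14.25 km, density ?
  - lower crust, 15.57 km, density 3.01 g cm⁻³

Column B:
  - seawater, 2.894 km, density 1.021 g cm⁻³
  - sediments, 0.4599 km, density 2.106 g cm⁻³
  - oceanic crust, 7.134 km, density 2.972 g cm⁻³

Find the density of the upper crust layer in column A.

2.7 g cm⁻³

Take the compensation level at the base of the deeper column (depth z_c below the surface of column A) and equate Σ ρ_i t_i down to z_c; mantle fills any gap and the z_c terms cancel.
Column A: 14.25×ρ + 15.57×3.01 + (z_c − 29.82)×3.27
Column B: 0.9351×0 + 2.894×1.021 + 0.4599×2.106 + 7.134×2.972 + (z_c − 0.9351 − 10.4879)×3.27
The z_c×3.27 term appears on both sides and cancels. Collect the known terms of each column as K = Σ(ρt)_known − 3.27 × (depth of known layers): K_A = 46.8657 − 3.27×29.82 = −50.6457; K_B = 25.1255714 − 3.27×(0.9351 + 10.4879) = −12.2276386.
Balance: K_A + 14.25×ρ = K_B, so ρ = (K_B − K_A)/14.25 = 38.4181/14.25 = 2.7 g cm⁻³.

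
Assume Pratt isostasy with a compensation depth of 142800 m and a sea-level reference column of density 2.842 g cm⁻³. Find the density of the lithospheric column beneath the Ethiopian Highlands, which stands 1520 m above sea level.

2.81 g cm⁻³

Pratt balance: ρ_ref D = ρ (D + h).
ρ = ρ_ref D/(D + h) = 2.842 × 142800 m/(142800 m + 1520 m) = 2.81 g cm⁻³.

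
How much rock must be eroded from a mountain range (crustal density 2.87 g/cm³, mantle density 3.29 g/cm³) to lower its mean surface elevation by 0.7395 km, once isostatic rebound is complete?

Net drop Δ = e − u = e − e ρ_c/ρ_m = e (ρ_m − ρ_c)/ρ_m.
e = Δ ρ_m/(ρ_m − ρ_c) = 0.7395 km × 3.29/0.42 = 5.79 km.

5.79 km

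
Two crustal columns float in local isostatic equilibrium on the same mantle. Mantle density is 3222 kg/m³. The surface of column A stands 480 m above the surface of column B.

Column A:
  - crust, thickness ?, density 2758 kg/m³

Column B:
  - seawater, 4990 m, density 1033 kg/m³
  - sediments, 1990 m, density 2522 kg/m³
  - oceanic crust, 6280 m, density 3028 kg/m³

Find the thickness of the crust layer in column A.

32500 m

Take the compensation level at the base of the deeper column (depth z_c below the surface of column A) and equate Σ ρ_i t_i down to z_c; mantle fills any gap and the z_c terms cancel.
Column A: x×2758 + (z_c − 0 − x)×3222
Column B: 480×0 + 4990×1033 + 1990×2522 + 6280×3028 + (z_c − 480 − 13260)×3222
The z_c×3222 term appears on both sides and cancels. Collect the known terms of each column as K = Σ(ρt)_known − 3222 × (depth of known layers): K_A = 0 − 3222×0 = 0; K_B = 29189290 − 3222×(480 + 13260) = −15080990.
Balance: K_A − x×(3222 − 2758) = K_B, so x = (K_A − K_B)/(3222 − 2758) = 15081000/464 = 32500 m.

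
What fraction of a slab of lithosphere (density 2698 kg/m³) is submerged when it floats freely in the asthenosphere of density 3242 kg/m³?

83.2%

Submerged fraction = ρ_obj/ρ_fluid = 2698/3242 = 83.2%.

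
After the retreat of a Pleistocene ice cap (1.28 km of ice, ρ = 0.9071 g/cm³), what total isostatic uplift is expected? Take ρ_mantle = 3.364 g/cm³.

0.345 km

Removing the load lets mantle flow back in; uplift u satisfies ρ_ice t = ρ_m u.
u = t ρ_ice/ρ_m = 1.28 km × 0.9071/3.364 = 0.345 km.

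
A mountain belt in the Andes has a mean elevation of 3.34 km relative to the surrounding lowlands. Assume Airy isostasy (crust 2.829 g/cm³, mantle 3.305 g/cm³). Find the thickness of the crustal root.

19.9 km

In Airy isostatic equilibrium: the weight of the topography is balanced by the buoyancy of the root, ρ_c h = (ρ_m − ρ_c) r.
r = h · ρ_c / (ρ_m − ρ_c) = 3.34 km × 2.829 / (3.305 − 2.829) = 19.9 km.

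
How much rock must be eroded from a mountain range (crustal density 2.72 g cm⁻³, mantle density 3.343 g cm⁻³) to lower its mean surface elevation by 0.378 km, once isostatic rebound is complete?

Net drop Δ = e − u = e − e ρ_c/ρ_m = e (ρ_m − ρ_c)/ρ_m.
e = Δ ρ_m/(ρ_m − ρ_c) = 0.378 km × 3.343/0.623 = 2.03 km.

2.03 km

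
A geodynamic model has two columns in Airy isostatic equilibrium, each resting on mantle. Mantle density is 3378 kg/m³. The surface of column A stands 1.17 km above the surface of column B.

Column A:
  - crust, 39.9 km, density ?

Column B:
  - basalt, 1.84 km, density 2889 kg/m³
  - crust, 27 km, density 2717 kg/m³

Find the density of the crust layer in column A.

2810 kg/m³

Take the compensation level at the base of the deeper column (depth z_c below the surface of column A) and equate Σ ρ_i t_i down to z_c; mantle fills any gap and the z_c terms cancel.
Column A: 39.9×ρ + (z_c − 39.9)×3378
Column B: 1.17×0 + 1.84×2889 + 27×2717 + (z_c − 1.17 − 28.84)×3378
The z_c×3378 term appears on both sides and cancels. Collect the known terms of each column as K = Σ(ρt)_known − 3378 × (depth of known layers): K_A = 0 − 3378×39.9 = −134782.2; K_B = 78674.76 − 3378×(1.17 + 28.84) = −22699.02.
Balance: K_A + 39.9×ρ = K_B, so ρ = (K_B − K_A)/39.9 = 112083/39.9 = 2810 kg/m³.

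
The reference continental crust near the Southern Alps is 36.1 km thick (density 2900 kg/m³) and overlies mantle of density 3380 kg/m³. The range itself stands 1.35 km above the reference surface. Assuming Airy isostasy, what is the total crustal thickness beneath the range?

Root depth r = h ρ_c / (ρ_m − ρ_c) = 1.35 km × 2900 / 480 = 8.156 km.
Total thickness = T + h + r = 36.1 km + 1.35 km + 8.156 km = 45.6 km.

45.6 km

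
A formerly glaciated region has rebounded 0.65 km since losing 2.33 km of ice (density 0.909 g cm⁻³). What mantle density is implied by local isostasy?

ρ_m = ρ_ice t / u = 0.909 × 2.33 km/0.65 km = 3.26 g cm⁻³.

3.26 g cm⁻³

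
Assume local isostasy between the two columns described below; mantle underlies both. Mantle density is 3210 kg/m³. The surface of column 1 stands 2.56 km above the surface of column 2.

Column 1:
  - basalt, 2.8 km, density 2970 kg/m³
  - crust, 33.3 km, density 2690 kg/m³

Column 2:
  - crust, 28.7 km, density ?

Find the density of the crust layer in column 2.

Take the compensation level at the base of the deeper column (depth z_c below the surface of column 1) and equate Σ ρ_i t_i down to z_c; mantle fills any gap and the z_c terms cancel.
Column 1: 2.8×2970 + 33.3×2690 + (z_c − 36.1)×3210
Column 2: 2.56×0 + 28.7×ρ + (z_c − 2.56 − 28.7)×3210
The z_c×3210 term appears on both sides and cancels. Collect the known terms of each column as K = Σ(ρt)_known − 3210 × (depth of known layers): K_1 = 97893 − 3210×36.1 = −17988; K_2 = 0 − 3210×(2.56 + 28.7) = −100344.6.
Balance: K_1 = K_2 + 28.7×ρ, so ρ = (K_1 − K_2)/28.7 = 82356.6/28.7 = 2870 kg/m³.

2870 kg/m³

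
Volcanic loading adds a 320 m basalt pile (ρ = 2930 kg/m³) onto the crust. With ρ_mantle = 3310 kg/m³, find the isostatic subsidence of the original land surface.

283 m

Subaerial loading: s = t ρ_load / ρ_m.
s = 320 m × 2930/3310 = 283 m.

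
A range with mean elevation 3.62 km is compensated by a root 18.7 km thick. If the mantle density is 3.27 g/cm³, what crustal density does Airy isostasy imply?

ρ_c h = (ρ_m − ρ_c) r → ρ_c (h + r) = ρ_m r → ρ_c = ρ_m r / (h + r).
ρ_c = 3.27 × 18.7 km / (3.62 km + 18.7 km) = 2.74 g/cm³.

2.74 g/cm³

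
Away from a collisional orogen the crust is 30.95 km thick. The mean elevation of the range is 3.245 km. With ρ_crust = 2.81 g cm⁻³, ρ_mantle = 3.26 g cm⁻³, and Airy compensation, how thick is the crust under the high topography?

54.5 km

Root depth r = h ρ_c / (ρ_m − ρ_c) = 3.245 km × 2.81 / 0.45 = 20.26 km.
Total thickness = T + h + r = 30.95 km + 3.245 km + 20.26 km = 54.5 km.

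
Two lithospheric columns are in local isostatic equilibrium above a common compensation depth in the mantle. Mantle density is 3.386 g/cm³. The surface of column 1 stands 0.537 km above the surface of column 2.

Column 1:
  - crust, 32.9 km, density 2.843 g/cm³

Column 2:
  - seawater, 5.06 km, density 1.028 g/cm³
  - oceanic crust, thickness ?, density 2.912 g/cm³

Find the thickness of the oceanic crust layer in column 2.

8.68 km

Take the compensation level at the base of the deeper column (depth z_c below the surface of column 1) and equate Σ ρ_i t_i down to z_c; mantle fills any gap and the z_c terms cancel.
Column 1: 32.9×2.843 + (z_c − 32.9)×3.386
Column 2: 0.537×0 + 5.06×1.028 + x×2.912 + (z_c − 0.537 − 5.06 − x)×3.386
The z_c×3.386 term appears on both sides and cancels. Collect the known terms of each column as K = Σ(ρt)_known − 3.386 × (depth of known layers): K_1 = 93.5347 − 3.386×32.9 = −17.8647; K_2 = 5.20168 − 3.386×(0.537 + 5.06) = −13.749762.
Balance: K_1 = K_2 − x×(3.386 − 2.912), so x = (K_2 − K_1)/(3.386 − 2.912) = 4.11494/0.474 = 8.68 km.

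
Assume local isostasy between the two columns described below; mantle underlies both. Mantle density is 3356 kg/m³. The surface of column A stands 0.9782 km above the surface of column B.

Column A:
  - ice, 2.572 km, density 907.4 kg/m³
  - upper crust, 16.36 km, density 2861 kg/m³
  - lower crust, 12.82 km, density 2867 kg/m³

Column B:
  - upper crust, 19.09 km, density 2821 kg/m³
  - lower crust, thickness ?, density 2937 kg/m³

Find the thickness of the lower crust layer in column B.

17.1 km

Take the compensation level at the base of the deeper column (depth z_c below the surface of column A) and equate Σ ρ_i t_i down to z_c; mantle fills any gap and the z_c terms cancel.
Column A: 2.572×907.4 + 16.36×2861 + 12.82×2867 + (z_c − 31.752)×3356
Column B: 0.9782×0 + 19.09×2821 + x×2937 + (z_c − 0.9782 − 19.09 − x)×3356
The z_c×3356 term appears on both sides and cancels. Collect the known terms of each column as K = Σ(ρt)_known − 3356 × (depth of known layers): K_A = 85894.7328 − 3356×31.752 = −20664.9792; K_B = 53852.89 − 3356×(0.9782 + 19.09) = −13495.9892.
Balance: K_A = K_B − x×(3356 − 2937), so x = (K_B − K_A)/(3356 − 2937) = 7168.99/419 = 17.1 km.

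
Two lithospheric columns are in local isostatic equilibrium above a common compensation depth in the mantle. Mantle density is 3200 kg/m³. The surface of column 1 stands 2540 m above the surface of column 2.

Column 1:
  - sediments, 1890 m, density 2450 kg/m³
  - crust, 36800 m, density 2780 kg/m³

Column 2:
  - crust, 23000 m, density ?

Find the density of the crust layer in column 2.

2820 kg/m³

Take the compensation level at the base of the deeper column (depth z_c below the surface of column 1) and equate Σ ρ_i t_i down to z_c; mantle fills any gap and the z_c terms cancel.
Column 1: 1890×2450 + 36800×2780 + (z_c − 38690)×3200
Column 2: 2540×0 + 23000×ρ + (z_c − 2540 − 23000)×3200
The z_c×3200 term appears on both sides and cancels. Collect the known terms of each column as K = Σ(ρt)_known − 3200 × (depth of known layers): K_1 = 106934500 − 3200×38690 = −16873500; K_2 = 0 − 3200×(2540 + 23000) = −81728000.
Balance: K_1 = K_2 + 23000×ρ, so ρ = (K_1 − K_2)/23000 = 64854500/23000 = 2820 kg/m³.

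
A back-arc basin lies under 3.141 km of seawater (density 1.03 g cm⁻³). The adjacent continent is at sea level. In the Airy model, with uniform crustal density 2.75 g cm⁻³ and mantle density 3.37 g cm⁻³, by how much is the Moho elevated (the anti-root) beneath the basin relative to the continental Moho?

Equating mass per unit area of the two columns: replacing crust with seawater at the top is compensated by replacing crust with mantle at the base: d (ρ_c − ρ_w) = a (ρ_m − ρ_c).
a = d (ρ_c − ρ_w)/(ρ_m − ρ_c) = 3.141 km × 1.72/0.62 = 8.71 km.

8.71 km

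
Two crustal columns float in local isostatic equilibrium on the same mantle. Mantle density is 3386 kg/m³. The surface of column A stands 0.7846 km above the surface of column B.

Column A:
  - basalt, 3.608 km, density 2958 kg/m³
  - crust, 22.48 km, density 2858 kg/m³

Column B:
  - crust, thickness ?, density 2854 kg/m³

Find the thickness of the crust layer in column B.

Take the compensation level at the base of the deeper column (depth z_c below the surface of column A) and equate Σ ρ_i t_i down to z_c; mantle fills any gap and the z_c terms cancel.
Column A: 3.608×2958 + 22.48×2858 + (z_c − 26.088)×3386
Column B: 0.7846×0 + x×2854 + (z_c − 0.7846 − 0 − x)×3386
The z_c×3386 term appears on both sides and cancels. Collect the known terms of each column as K = Σ(ρt)_known − 3386 × (depth of known layers): K_A = 74920.304 − 3386×26.088 = −13413.664; K_B = 0 − 3386×(0.7846 + 0) = −2656.6556.
Balance: K_A = K_B − x×(3386 − 2854), so x = (K_B − K_A)/(3386 − 2854) = 10757/532 = 20.2 km.

20.2 km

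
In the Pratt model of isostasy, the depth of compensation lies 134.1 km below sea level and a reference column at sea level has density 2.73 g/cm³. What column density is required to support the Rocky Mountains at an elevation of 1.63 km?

Pratt balance: ρ_ref D = ρ (D + h).
ρ = ρ_ref D/(D + h) = 2.73 × 134.1 km/(134.1 km + 1.63 km) = 2.7 g/cm³.

2.7 g/cm³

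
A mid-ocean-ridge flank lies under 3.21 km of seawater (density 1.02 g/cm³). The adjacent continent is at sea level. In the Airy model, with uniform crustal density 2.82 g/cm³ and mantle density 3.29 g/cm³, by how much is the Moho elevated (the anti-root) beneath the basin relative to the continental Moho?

12.3 km

For local isostatic compensation: replacing crust with seawater at the top is compensated by replacing crust with mantle at the base: d (ρ_c − ρ_w) = a (ρ_m − ρ_c).
a = d (ρ_c − ρ_w)/(ρ_m − ρ_c) = 3.21 km × 1.8/0.47 = 12.3 km.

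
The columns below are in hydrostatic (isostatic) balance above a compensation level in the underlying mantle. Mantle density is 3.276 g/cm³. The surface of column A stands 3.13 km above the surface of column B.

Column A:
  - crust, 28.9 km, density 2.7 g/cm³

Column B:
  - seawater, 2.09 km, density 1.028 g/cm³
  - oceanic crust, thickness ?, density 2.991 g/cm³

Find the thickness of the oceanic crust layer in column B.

5.94 km

Take the compensation level at the base of the deeper column (depth z_c below the surface of column A) and equate Σ ρ_i t_i down to z_c; mantle fills any gap and the z_c terms cancel.
Column A: 28.9×2.7 + (z_c − 28.9)×3.276
Column B: 3.13×0 + 2.09×1.028 + x×2.991 + (z_c − 3.13 − 2.09 − x)×3.276
The z_c×3.276 term appears on both sides and cancels. Collect the known terms of each column as K = Σ(ρt)_known − 3.276 × (depth of known layers): K_A = 78.03 − 3.276×28.9 = −16.6464; K_B = 2.14852 − 3.276×(3.13 + 2.09) = −14.9522.
Balance: K_A = K_B − x×(3.276 − 2.991), so x = (K_B − K_A)/(3.276 − 2.991) = 1.6942/0.285 = 5.94 km.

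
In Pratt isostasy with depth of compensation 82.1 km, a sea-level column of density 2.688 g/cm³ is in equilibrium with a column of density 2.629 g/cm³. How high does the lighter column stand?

ρ_ref D = ρ (D + h) → h = D (ρ_ref − ρ)/ρ.
h = 82.1 km × (2.688 − 2.629)/2.629 = 1.84 km.

1.84 km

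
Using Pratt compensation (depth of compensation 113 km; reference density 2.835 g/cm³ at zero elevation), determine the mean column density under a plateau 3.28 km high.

2.76 g/cm³

Pratt balance: ρ_ref D = ρ (D + h).
ρ = ρ_ref D/(D + h) = 2.835 × 113 km/(113 km + 3.28 km) = 2.76 g/cm³.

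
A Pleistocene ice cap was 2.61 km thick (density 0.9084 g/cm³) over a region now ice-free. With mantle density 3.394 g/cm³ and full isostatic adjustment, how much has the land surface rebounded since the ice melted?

Removing the load lets mantle flow back in; uplift u satisfies ρ_ice t = ρ_m u.
u = t ρ_ice/ρ_m = 2.61 km × 0.9084/3.394 = 0.699 km.

0.699 km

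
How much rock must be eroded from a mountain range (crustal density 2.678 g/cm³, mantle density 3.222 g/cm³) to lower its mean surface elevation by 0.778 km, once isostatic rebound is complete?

4.61 km

Net drop Δ = e − u = e − e ρ_c/ρ_m = e (ρ_m − ρ_c)/ρ_m.
e = Δ ρ_m/(ρ_m − ρ_c) = 0.778 km × 3.222/0.544 = 4.61 km.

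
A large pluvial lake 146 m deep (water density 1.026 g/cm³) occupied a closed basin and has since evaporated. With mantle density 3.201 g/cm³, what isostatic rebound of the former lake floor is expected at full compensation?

u = d ρ_w/ρ_m = 146 m × 1.026/3.201 = 46.8 m.

46.8 m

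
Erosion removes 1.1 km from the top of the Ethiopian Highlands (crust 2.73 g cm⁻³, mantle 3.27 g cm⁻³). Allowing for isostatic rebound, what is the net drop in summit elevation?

0.182 km

Rebound u = e ρ_c/ρ_m = 1.1 km × 2.73/3.27 = 0.9183 km.
Net surface drop = e − u = 1.1 km − 0.9183 km = e (ρ_m − ρ_c)/ρ_m = 0.182 km.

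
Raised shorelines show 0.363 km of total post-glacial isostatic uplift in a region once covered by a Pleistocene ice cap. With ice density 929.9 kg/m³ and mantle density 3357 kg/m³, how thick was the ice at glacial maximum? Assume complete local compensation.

u = t ρ_ice/ρ_m → t = u ρ_m/ρ_ice = 0.363 km × 3357/929.9 = 1.31 km.

1.31 km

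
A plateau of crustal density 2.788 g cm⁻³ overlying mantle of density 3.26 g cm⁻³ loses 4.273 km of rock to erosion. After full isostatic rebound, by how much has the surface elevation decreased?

0.619 km

Rebound u = e ρ_c/ρ_m = 4.273 km × 2.788/3.26 = 3.654 km.
Net surface drop = e − u = 4.273 km − 3.654 km = e (ρ_m − ρ_c)/ρ_m = 0.619 km.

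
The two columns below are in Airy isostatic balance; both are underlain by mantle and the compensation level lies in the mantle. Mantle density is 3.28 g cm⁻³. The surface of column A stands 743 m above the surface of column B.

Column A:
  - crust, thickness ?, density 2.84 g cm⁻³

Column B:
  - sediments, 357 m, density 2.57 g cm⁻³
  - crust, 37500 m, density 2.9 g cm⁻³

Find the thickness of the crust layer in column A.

38500 m

Take the compensation level at the base of the deeper column (depth z_c below the surface of column A) and equate Σ ρ_i t_i down to z_c; mantle fills any gap and the z_c terms cancel.
Column A: x×2.84 + (z_c − 0 − x)×3.28
Column B: 743×0 + 357×2.57 + 37500×2.9 + (z_c − 743 − 37857)×3.28
The z_c×3.28 term appears on both sides and cancels. Collect the known terms of each column as K = Σ(ρt)_known − 3.28 × (depth of known layers): K_A = 0 − 3.28×0 = 0; K_B = 109667.49 − 3.28×(743 + 37857) = −16940.51.
Balance: K_A − x×(3.28 − 2.84) = K_B, so x = (K_A − K_B)/(3.28 − 2.84) = 16940.5/0.44 = 38500 m.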